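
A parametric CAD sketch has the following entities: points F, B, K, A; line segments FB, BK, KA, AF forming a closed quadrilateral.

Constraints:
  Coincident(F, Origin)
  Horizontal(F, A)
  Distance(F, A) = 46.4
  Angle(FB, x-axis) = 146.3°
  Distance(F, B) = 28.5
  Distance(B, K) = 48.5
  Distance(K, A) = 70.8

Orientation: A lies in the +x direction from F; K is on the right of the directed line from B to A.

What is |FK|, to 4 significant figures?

36.23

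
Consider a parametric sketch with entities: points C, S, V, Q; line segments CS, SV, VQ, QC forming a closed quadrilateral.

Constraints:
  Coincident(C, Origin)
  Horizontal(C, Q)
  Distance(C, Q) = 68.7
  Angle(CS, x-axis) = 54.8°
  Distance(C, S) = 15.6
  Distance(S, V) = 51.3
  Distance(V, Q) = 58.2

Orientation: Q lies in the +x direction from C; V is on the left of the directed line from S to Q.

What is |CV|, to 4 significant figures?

66.85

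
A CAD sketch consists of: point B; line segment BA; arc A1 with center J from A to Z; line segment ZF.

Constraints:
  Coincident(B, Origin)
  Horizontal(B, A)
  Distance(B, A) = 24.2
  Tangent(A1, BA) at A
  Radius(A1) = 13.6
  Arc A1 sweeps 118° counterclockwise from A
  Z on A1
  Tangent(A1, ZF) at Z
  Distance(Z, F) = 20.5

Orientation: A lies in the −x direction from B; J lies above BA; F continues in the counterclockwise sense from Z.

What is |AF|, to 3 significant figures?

38.2

B is at the origin; B and A share the same y with |BA| = 24.2 and A on the −x side, so A = (-24.2, 0.00). A1 meets BA tangentially, so JA is at right angles to BA, so J = A + (0, 13.6) = (-24.2, 13.6). On A1, A sits at bearing -90° from J; a 118° counterclockwise sweep puts Z at bearing 28°, so Z = J + 13.6·(cos 28°, sin 28°) = (-12.2, 20.0). Since A1 is tangent to ZF there, JZ ⟂ ZF, so ZF runs along (−sin 28°, cos 28°); with |ZF| = 20.5, F = (-21.8, 38.1). Then |AF| = |F − A| = 38.2.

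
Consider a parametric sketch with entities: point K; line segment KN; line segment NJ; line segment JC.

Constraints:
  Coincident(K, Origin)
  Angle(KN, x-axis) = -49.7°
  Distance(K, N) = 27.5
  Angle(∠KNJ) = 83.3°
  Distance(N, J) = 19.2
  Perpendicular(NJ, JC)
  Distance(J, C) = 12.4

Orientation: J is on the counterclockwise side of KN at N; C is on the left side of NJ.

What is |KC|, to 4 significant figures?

21.87

K is at the origin; KN runs at -49.7° with length 27.5, so N = 27.5·(cos -49.7°, sin -49.7°) = (17.79, -20.97). ∠KNJ = 83.3°, so NJ runs at -49.7° + (180° − 83.3°) = 47.00° from the x-axis; with |NJ| = 19.2, J = N + 19.2·(cos 47.00°, sin 47.00°) = (30.88, -6.931). NJ ⟂ JC; with |JC| = 12.4 on the left of NJ, C = J + 12.4·(-0.7314, 0.6820) = (21.81, 1.525). Then |KC| = |C − K| = 21.87.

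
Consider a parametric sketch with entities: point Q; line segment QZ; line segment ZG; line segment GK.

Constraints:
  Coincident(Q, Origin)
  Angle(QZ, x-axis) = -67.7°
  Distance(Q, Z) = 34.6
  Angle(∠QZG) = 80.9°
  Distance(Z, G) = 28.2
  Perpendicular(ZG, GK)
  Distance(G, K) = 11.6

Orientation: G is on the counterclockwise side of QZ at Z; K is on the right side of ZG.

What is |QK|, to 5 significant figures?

51.097

Q is at the origin; QZ runs at -67.7° with length 34.6, so Z = 34.6·(cos -67.7°, sin -67.7°) = (13.129, -32.012). ∠QZG = 80.9°, so ZG runs at -67.7° + (180° − 80.9°) = 31.400° from the x-axis; with |ZG| = 28.2, G = Z + 28.2·(cos 31.400°, sin 31.400°) = (37.199, -17.320). ZG ⟂ GK; with |GK| = 11.6 on the right of ZG, K = G + 11.6·(0.52101, -0.85355) = (43.243, -27.221). Then |QK| = |K − Q| = 51.097.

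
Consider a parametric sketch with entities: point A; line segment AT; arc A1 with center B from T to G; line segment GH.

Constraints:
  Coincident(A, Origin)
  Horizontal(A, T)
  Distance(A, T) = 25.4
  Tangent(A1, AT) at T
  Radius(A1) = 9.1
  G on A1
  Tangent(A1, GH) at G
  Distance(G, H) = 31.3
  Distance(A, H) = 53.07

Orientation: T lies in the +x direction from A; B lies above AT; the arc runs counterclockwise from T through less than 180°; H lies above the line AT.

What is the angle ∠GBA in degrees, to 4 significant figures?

160.5°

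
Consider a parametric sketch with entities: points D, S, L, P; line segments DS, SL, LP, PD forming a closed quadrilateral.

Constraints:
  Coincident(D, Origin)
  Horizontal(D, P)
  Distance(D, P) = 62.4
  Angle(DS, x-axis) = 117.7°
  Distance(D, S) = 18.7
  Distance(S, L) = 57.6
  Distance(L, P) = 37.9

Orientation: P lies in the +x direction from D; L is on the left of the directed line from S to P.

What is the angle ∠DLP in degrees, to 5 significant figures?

78.847°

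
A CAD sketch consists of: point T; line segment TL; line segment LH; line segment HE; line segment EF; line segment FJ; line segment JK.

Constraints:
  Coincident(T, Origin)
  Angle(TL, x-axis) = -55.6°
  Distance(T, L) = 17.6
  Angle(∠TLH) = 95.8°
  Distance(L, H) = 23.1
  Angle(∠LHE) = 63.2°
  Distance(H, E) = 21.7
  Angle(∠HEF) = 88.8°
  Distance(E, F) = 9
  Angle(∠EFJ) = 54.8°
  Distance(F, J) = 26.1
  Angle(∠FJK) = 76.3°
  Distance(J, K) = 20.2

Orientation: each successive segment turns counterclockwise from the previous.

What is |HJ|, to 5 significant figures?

6.5097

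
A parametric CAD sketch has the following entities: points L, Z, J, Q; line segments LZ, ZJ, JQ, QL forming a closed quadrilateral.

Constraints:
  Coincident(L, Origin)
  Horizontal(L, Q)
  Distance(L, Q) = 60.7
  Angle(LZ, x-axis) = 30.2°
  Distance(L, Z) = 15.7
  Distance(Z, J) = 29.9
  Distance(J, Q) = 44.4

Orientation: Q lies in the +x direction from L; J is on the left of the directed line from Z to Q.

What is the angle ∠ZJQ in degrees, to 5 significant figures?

77.345°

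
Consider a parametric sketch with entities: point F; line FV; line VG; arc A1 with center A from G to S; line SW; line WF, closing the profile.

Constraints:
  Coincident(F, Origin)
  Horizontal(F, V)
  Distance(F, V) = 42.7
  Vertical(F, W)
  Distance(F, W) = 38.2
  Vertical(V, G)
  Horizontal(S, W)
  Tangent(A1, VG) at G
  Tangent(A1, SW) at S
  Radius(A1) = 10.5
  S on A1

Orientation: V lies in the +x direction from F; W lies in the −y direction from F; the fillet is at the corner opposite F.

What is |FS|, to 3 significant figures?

50.0

The virtual corner opposite F is at (42.7, -38.2). Tangency of A1 to VG means the radius AG is perpendicular to VG and A1 meets SW tangentially, so AS is at right angles to SW, with radius 10.5, so the center A sits 10.5 in from both sides at A = (32.2, -27.7). That places the tangent points at G = (42.7, -27.7) on VG and S = (32.2, -38.2) on SW. Then |FS| = |S − F| = 50.0.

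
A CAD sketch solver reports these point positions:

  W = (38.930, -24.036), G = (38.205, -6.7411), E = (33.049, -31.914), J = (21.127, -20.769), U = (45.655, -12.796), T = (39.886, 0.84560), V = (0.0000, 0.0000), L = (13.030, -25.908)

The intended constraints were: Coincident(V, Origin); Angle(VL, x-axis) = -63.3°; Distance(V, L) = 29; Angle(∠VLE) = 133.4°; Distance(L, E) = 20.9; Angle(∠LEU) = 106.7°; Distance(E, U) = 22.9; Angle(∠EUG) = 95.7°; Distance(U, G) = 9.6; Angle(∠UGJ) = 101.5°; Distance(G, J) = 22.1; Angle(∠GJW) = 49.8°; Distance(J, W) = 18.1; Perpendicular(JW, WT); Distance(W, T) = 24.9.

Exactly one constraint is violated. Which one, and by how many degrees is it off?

Perpendicular(JW, WT) — off by 8.20°.

V = (0.00, 0.00) ✓; VL at -63.30° ✓; |VL| = 29.00 ✓; ∠VLE = 133.4° ✓; |LE| = 20.90 ✓; ∠LEU = 106.7° ✓; |EU| = 22.90 ✓; ∠EUG = 95.70° ✓; |UG| = 9.600 ✓; ∠UGJ = 101.5° ✓; |GJ| = 22.10 ✓; ∠GJW = 49.80° ✓; |JW| = 18.10 ✓; ∠(JW, WT) = 98.20° ✗; |WT| = 24.90 ✓.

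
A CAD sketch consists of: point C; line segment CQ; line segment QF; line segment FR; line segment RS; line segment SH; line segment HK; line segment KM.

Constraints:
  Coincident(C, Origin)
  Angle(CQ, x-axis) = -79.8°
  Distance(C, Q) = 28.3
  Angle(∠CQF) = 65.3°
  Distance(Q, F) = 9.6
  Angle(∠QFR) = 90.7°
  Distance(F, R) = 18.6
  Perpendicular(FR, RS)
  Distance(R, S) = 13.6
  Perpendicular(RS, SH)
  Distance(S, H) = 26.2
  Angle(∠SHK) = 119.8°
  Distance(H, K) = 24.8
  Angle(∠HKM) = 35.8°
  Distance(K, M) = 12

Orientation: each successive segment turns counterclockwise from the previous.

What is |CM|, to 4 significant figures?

34.75

∠SHK = 119.8° gives HK at 4.400° from the x-axis; with |HK| = 24.8, K = (30.64, -34.39). ∠HKM = 35.8° gives KM at 148.6° from the x-axis; with |KM| = 12.0, M = (20.39, -28.14). Then |CM| = |M − C| = 34.75.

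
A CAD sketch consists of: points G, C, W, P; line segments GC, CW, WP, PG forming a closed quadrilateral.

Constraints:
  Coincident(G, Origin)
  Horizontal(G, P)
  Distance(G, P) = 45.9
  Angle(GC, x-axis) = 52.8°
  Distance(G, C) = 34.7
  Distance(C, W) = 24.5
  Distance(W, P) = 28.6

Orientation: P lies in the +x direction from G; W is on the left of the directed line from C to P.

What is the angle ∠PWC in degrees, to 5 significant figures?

88.641°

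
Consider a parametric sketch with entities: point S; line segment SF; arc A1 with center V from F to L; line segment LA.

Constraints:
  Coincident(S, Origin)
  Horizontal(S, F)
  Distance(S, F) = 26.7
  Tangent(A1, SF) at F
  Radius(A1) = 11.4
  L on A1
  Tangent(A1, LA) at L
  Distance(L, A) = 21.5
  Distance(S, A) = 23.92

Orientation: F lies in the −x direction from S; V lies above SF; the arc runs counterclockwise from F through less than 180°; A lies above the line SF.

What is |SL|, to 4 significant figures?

17.90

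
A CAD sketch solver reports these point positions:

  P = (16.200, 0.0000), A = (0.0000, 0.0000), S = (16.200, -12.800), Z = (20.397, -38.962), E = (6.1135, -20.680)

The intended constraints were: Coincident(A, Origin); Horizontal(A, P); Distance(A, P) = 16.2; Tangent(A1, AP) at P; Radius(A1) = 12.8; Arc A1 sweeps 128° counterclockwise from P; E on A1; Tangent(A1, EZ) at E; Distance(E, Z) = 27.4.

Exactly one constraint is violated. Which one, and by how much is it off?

Distance(E, Z) = 27.4 — off by 4.20.

A = (0.00, 0.00) ✓; A.y = 0.00, P.y = 0.00 ✓; |AP| = 16.20 ✓; ∠(SP, PA) = 90.00° ✓; |SP| = 12.80 ✓; bearing(S→E) − bearing(S→P) = 128.0° ✓; |SE| = 12.80 ✓; ∠(SE, EZ) = 90.00° ✓; |EZ| = 23.20 ✗.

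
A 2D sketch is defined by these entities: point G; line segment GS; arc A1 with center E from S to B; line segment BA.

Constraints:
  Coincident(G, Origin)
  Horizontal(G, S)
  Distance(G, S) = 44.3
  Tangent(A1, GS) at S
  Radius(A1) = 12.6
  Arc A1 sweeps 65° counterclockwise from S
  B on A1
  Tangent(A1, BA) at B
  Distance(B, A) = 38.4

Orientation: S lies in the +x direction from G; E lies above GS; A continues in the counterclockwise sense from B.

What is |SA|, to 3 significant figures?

50.3

G is at the origin; GS is horizontal with |GS| = 44.3 and S on the +x side, so S = (44.3, 0.00). The tangent condition forces ES to be normal to GS, so E = S + (0, 12.6) = (44.3, 12.6). On A1, S sits at bearing -90° from E; a 65° counterclockwise sweep puts B at bearing -25°, so B = E + 12.6·(cos -25°, sin -25°) = (55.7, 7.28). Tangency of A1 to BA means the radius EB is perpendicular to BA, so BA runs along (−sin -25°, cos -25°); with |BA| = 38.4, A = (71.9, 42.1). Then |SA| = |A − S| = 50.3.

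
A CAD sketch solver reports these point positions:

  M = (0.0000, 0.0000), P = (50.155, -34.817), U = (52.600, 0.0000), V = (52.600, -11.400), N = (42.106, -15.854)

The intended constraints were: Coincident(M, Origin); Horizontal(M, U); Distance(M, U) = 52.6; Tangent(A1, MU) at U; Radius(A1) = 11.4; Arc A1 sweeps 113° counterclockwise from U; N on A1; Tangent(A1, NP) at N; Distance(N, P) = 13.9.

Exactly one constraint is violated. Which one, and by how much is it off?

Distance(N, P) = 13.9 — off by 6.70.

M = (0.00, 0.00) ✓; M.y = 0.00, U.y = 0.00 ✓; |MU| = 52.60 ✓; ∠(VU, UM) = 90.00° ✓; |VU| = 11.40 ✓; bearing(V→N) − bearing(V→U) = 113.0° ✓; |VN| = 11.40 ✓; ∠(VN, NP) = 90.00° ✓; |NP| = 20.60 ✗.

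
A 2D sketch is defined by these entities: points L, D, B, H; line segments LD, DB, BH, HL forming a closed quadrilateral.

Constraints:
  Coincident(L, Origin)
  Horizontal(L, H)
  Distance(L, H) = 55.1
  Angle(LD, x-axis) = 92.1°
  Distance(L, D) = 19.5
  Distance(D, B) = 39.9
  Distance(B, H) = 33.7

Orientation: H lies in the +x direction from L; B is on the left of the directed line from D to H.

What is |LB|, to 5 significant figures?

47.851

L is at the origin; L and H share the same y with |LH| = 55.1 and H in +x, so H = (55.1, 0). LD runs at 92.1° with |LD| = 19.5, so D = (-0.71455, 19.487). B is determined by |DB| = 39.9 and |BH| = 33.7 together: it lies at the intersection of circle(D, 39.9) and circle(H, 33.7). With |DH| = 59.119, the foot of the radical line on DH is 33.419 from D and the perpendicular offset is √(39.9² − 33.419²) = 21.799. Taking the left-of-DH solution: B = (38.022, 29.052).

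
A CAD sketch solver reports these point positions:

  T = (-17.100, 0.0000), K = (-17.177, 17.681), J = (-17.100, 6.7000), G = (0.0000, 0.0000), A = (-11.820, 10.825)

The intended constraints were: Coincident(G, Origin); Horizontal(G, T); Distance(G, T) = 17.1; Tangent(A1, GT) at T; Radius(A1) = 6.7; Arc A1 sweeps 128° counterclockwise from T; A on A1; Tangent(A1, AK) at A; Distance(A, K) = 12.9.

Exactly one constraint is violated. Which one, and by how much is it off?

Distance(A, K) = 12.9 — off by 4.20.

G = (0.00, 0.00) ✓; G.y = 0.00, T.y = 0.00 ✓; |GT| = 17.10 ✓; ∠(JT, TG) = 90.00° ✓; |JT| = 6.700 ✓; bearing(J→A) − bearing(J→T) = 128.0° ✓; |JA| = 6.700 ✓; ∠(JA, AK) = 90.00° ✓; |AK| = 8.701 ✗.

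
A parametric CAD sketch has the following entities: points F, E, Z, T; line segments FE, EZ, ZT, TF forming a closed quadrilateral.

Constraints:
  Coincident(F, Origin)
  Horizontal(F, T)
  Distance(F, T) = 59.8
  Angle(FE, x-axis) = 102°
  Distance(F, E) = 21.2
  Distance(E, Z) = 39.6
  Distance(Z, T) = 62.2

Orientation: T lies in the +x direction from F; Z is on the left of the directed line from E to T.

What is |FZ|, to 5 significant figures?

54.634

Checks: |EZ| = 39.60 ✓; |ZT| = 62.20 ✓.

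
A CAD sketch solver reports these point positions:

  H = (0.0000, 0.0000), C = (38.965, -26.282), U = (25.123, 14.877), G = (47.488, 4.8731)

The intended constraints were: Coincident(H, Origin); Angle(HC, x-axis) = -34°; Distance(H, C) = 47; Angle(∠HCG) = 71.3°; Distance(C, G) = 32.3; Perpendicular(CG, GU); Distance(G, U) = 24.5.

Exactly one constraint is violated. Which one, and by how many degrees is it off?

Perpendicular(CG, GU) — off by 8.80°.

H = (0.00, 0.00) ✓; HC at -34.00° ✓; |HC| = 47.00 ✓; ∠HCG = 71.30° ✓; |CG| = 32.30 ✓; ∠(CG, GU) = 81.20° ✗; |GU| = 24.50 ✓.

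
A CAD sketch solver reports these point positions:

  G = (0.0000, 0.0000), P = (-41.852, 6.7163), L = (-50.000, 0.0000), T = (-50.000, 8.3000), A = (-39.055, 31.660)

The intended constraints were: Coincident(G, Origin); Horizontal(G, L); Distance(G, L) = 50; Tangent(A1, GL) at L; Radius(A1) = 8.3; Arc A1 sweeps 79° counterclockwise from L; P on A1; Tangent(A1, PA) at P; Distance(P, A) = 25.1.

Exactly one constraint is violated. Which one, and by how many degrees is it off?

Tangent(A1, PA) at P — off by 4.60°.

G = (0.00, 0.00) ✓; G.y = 0.00, L.y = 0.00 ✓; |GL| = 50.00 ✓; ∠(TL, LG) = 90.00° ✓; |TL| = 8.300 ✓; bearing(T→P) − bearing(T→L) = 79.00° ✓; |TP| = 8.300 ✓; ∠(TP, PA) = 85.40° ✗; |PA| = 25.10 ✓.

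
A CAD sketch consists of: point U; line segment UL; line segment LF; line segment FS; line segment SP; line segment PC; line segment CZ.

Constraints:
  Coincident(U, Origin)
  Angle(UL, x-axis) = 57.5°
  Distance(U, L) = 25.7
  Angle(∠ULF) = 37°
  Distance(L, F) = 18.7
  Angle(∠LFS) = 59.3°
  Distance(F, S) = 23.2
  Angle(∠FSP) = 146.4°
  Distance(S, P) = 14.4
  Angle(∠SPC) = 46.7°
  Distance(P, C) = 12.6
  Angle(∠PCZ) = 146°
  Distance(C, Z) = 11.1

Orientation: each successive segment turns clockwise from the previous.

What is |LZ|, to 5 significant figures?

9.6920

∠SPC = 46.7° gives PC at -13.100° from the x-axis; with |PC| = 12.6, C = (-0.51200, 22.865). ∠PCZ = 146.0° gives CZ at -47.100° from the x-axis; with |CZ| = 11.1, Z = (7.0440, 14.734). Then |LZ| = |Z − L| = 9.6920.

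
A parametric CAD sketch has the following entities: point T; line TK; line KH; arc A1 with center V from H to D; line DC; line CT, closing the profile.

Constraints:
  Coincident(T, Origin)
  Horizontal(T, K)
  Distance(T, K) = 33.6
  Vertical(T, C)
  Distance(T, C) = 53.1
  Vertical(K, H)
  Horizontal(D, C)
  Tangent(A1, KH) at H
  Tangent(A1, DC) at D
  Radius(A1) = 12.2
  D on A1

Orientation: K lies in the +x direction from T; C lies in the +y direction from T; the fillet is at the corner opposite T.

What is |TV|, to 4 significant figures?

46.16

T and C share the same x with |TC| = 53.1 and C on the +y side, so C = (0.000, 53.10). The virtual corner opposite T is at (33.60, 53.10). Since A1 is tangent to KH there, VH ⟂ KH and A1 meets DC tangentially, so VD is at right angles to DC, with radius 12.2, so the center V sits 12.2 in from both sides at V = (21.40, 40.90). Then |TV| = |V − T| = 46.16.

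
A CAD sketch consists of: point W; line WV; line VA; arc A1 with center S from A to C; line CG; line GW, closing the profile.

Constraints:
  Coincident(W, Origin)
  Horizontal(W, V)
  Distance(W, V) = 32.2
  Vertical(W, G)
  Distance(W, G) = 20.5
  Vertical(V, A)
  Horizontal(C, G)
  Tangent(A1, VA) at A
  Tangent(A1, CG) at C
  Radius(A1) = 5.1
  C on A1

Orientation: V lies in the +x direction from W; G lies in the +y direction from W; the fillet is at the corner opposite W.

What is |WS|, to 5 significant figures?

31.170

W is at the origin; WV is horizontal with |WV| = 32.2 and V on the +x side, so V = (32.200, 0.0000). W and G share the same x with |WG| = 20.5 and G on the +y side, so G = (0.0000, 20.500). The virtual corner opposite W is at (32.200, 20.500). A1 meets VA tangentially, so SA is at right angles to VA and the tangent condition forces SC to be normal to CG, with radius 5.1, so the center S sits 5.1 in from both sides at S = (27.100, 15.400). Then |WS| = |S − W| = 31.170.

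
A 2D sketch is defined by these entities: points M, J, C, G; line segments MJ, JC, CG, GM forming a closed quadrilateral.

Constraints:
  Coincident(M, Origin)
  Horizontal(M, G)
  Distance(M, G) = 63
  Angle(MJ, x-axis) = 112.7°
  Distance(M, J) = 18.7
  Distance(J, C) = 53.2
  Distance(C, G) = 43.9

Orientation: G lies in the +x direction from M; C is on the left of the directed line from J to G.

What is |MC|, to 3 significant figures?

56.6

Checks: M = (0.00, 0.00) ✓; |JC| = 53.20 ✓; |CG| = 43.90 ✓.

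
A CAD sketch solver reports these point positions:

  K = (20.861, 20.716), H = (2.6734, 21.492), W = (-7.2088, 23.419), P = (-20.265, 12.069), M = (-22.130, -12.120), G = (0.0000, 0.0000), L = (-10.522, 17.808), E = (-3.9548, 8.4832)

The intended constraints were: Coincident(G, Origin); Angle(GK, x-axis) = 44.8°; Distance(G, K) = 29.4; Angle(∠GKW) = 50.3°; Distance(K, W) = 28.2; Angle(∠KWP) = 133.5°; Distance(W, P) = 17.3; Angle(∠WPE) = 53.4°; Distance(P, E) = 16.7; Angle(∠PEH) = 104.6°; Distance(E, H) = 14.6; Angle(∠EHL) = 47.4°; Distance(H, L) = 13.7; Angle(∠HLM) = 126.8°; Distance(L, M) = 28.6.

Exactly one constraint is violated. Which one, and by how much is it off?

Distance(L, M) = 28.6 — off by 3.50.

G = (0.00, 0.00) ✓; GK at 44.80° ✓; |GK| = 29.40 ✓; ∠GKW = 50.30° ✓; |KW| = 28.20 ✓; ∠KWP = 133.5° ✓; |WP| = 17.30 ✓; ∠WPE = 53.40° ✓; |PE| = 16.70 ✓; ∠PEH = 104.6° ✓; |EH| = 14.60 ✓; ∠EHL = 47.40° ✓; |HL| = 13.70 ✓; ∠HLM = 126.8° ✓; |LM| = 32.10 ✗.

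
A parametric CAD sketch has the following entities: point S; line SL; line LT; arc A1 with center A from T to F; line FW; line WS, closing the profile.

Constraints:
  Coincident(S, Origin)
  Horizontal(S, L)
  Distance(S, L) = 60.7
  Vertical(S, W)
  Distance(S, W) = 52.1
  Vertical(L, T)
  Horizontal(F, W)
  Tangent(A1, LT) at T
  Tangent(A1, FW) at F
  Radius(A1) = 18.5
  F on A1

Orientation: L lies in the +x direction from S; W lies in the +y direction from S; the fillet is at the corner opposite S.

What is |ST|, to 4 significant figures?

69.38

The virtual corner opposite S is at (60.70, 52.10). A1 meets LT tangentially, so AT is at right angles to LT and since A1 is tangent to FW there, AF ⟂ FW, with radius 18.5, so the center A sits 18.5 in from both sides at A = (42.20, 33.60). That places the tangent points at T = (60.70, 33.60) on LT and F = (42.20, 52.10) on FW. Then |ST| = |T − S| = 69.38.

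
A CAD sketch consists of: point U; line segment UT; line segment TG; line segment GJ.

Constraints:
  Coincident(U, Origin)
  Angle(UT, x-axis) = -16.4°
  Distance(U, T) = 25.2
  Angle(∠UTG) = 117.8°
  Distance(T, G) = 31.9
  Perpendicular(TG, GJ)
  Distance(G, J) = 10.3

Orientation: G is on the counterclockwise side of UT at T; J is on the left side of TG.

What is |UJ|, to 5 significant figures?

45.270

∠UTG = 117.8°, so TG runs at -16.4° + (180° − 117.8°) = 45.800° from the x-axis; with |TG| = 31.9, G = T + 31.9·(cos 45.800°, sin 45.800°) = (46.414, 15.754). TG is perpendicular to GJ; with |GJ| = 10.3 on the left of TG, J = G + 10.3·(-0.71691, 0.69717) = (39.030, 22.935). Then |UJ| = |J − U| = 45.270.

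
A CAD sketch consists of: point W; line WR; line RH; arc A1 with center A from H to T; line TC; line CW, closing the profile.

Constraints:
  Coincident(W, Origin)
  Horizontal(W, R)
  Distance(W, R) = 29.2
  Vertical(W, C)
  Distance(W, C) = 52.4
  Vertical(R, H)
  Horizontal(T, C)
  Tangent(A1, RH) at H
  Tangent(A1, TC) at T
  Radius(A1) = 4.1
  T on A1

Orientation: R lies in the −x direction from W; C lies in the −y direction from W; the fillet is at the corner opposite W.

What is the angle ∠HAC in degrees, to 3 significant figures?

171°

W is at the origin; W and R share the same y with |WR| = 29.2 and R on the −x side, so R = (-29.2, 0.00). W and C share the same x with |WC| = 52.4 and C on the −y side, so C = (0.00, -52.4). The virtual corner opposite W is at (-29.2, -52.4). Since A1 is tangent to RH there, AH ⟂ RH and tangency of A1 to TC means the radius AT is perpendicular to TC, with radius 4.1, so the center A sits 4.1 in from both sides at A = (-25.1, -48.3). That places the tangent points at H = (-29.2, -48.3) on RH and T = (-25.1, -52.4) on TC. Then cos ∠HAC = AH·AC / (|AH||AC|), giving 171°.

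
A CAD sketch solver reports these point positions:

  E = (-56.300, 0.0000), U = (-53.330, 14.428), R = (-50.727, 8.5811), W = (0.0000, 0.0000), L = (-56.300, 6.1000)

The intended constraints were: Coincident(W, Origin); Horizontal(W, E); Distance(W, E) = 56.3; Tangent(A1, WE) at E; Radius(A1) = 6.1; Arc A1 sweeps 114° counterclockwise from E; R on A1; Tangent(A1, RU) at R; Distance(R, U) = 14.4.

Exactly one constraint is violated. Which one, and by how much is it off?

Distance(R, U) = 14.4 — off by 8.00.

W = (0.00, 0.00) ✓; W.y = 0.00, E.y = 0.00 ✓; |WE| = 56.30 ✓; ∠(LE, EW) = 90.00° ✓; |LE| = 6.100 ✓; bearing(L→R) − bearing(L→E) = 114.0° ✓; |LR| = 6.100 ✓; ∠(LR, RU) = 90.00° ✓; |RU| = 6.400 ✗.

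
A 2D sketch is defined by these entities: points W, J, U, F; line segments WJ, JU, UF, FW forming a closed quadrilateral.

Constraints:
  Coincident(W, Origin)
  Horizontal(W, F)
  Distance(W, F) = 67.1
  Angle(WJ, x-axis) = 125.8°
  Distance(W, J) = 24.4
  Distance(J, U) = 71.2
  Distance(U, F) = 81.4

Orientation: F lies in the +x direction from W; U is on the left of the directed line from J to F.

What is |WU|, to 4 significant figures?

80.40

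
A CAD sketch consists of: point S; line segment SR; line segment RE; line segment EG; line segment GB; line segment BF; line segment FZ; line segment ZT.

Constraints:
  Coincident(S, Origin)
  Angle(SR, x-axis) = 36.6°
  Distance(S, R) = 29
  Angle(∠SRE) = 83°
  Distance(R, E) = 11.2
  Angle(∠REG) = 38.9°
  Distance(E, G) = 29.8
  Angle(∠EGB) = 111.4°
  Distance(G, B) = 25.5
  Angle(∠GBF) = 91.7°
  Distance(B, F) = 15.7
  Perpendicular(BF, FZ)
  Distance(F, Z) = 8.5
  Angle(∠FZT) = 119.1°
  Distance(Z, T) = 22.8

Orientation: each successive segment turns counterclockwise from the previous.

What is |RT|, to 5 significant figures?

26.751

BF ⟂ FZ, so FZ runs at 161.60°; with |FZ| = 8.5, Z = (39.314, 5.9541). ∠FZT = 119.1° gives ZT at -137.50° from the x-axis; with |ZT| = 22.8, T = (22.505, -9.4493). Then |RT| = |T − R| = 26.751.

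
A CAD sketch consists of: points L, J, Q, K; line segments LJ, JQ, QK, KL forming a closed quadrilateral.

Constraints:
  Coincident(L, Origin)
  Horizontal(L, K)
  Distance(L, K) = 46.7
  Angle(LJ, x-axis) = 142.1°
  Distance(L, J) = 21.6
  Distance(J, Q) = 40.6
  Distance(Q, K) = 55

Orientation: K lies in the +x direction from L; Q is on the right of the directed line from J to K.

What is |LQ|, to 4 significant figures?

24.75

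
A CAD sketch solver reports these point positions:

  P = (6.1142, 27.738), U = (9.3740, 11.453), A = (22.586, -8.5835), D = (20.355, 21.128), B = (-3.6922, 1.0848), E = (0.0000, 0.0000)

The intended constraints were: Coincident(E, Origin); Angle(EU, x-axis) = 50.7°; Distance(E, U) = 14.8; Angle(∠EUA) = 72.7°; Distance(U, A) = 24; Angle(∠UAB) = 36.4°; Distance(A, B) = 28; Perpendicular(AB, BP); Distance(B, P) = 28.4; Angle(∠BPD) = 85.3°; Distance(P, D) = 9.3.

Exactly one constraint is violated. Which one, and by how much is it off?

Distance(P, D) = 9.3 — off by 6.40.

E = (0.00, 0.00) ✓; EU at 50.70° ✓; |EU| = 14.80 ✓; ∠EUA = 72.70° ✓; |UA| = 24.00 ✓; ∠UAB = 36.40° ✓; |AB| = 28.00 ✓; ∠(AB, BP) = 90.00° ✓; |BP| = 28.40 ✓; ∠BPD = 85.30° ✓; |PD| = 15.70 ✗.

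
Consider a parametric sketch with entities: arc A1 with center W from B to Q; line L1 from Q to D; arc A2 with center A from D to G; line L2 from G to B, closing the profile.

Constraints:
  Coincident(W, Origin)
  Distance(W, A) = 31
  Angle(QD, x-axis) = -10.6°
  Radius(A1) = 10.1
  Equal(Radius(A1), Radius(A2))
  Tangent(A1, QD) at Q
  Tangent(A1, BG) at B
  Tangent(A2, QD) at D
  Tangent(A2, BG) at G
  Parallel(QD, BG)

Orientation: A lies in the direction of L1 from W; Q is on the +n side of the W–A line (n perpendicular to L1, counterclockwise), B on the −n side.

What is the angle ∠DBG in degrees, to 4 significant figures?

33.09°

The slot axis is L1's direction at -10.6°, so u = (cos -10.6°, sin -10.6°) = (0.9829, -0.1840) and n = (−sin -10.6°, cos -10.6°) = (0.1840, 0.9829). W is at the origin and A lies 31.0 along u from W, so A = 31.0·u = (30.47, -5.702). Tangency of A1 to both parallel lines with radius 10.1 puts Q and B at W ± 10.1·n: Q = (1.858, 9.928), B = (-1.858, -9.928). Equal radii place D and G the same way about A: D = A + 10.1·n = (32.33, 4.225), G = A − 10.1·n = (28.61, -15.63). Then cos ∠DBG = BD·BG / (|BD||BG|), giving 33.09°.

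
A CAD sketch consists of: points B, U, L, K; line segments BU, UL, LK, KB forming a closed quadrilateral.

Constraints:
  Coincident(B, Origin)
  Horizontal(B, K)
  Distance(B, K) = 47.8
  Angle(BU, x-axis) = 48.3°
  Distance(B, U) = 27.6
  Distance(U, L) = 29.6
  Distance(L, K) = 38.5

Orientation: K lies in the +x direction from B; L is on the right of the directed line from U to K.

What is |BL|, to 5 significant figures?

12.774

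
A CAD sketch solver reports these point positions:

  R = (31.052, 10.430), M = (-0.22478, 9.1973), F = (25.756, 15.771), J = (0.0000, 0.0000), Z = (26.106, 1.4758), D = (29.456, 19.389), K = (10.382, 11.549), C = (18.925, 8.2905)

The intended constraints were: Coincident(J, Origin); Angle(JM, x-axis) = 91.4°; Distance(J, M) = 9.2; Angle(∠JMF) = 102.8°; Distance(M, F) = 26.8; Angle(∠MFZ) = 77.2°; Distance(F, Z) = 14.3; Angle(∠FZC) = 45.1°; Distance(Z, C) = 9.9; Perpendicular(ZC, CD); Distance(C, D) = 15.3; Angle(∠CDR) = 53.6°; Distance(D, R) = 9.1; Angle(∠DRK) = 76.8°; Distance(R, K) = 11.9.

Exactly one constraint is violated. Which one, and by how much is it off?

Distance(R, K) = 11.9 — off by 8.80.

J = (0.00, 0.00) ✓; JM at 91.40° ✓; |JM| = 9.200 ✓; ∠JMF = 102.8° ✓; |MF| = 26.80 ✓; ∠MFZ = 77.20° ✓; |FZ| = 14.30 ✓; ∠FZC = 45.10° ✓; |ZC| = 9.900 ✓; ∠(ZC, CD) = 90.00° ✓; |CD| = 15.30 ✓; ∠CDR = 53.60° ✓; |DR| = 9.100 ✓; ∠DRK = 76.80° ✓; |RK| = 20.70 ✗.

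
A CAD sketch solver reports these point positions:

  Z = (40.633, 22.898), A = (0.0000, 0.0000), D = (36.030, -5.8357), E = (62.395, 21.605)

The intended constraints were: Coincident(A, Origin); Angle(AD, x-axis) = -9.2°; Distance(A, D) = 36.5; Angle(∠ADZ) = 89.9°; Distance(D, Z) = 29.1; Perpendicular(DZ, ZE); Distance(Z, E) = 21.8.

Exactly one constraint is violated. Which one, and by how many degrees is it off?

Perpendicular(DZ, ZE) — off by 5.70°.

A = (0.00, 0.00) ✓; AD at -9.200° ✓; |AD| = 36.50 ✓; ∠ADZ = 89.90° ✓; |DZ| = 29.10 ✓; ∠(DZ, ZE) = 84.30° ✗; |ZE| = 21.80 ✓.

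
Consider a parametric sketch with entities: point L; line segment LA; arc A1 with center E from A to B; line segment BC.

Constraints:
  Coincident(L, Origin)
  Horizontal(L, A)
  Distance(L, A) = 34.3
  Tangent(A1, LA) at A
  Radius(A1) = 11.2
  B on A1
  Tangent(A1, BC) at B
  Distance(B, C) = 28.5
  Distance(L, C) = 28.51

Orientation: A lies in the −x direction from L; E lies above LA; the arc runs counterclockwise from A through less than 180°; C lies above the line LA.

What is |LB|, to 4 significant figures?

25.73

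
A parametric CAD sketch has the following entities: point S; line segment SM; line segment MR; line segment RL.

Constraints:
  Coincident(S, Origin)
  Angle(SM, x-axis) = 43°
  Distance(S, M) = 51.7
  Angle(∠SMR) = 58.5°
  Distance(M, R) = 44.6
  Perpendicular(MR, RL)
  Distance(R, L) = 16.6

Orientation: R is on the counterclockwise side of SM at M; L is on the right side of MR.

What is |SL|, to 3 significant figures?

63.2

S is at the origin; SM runs at 43.0° with length 51.7, so M = 51.7·(cos 43.0°, sin 43.0°) = (37.8, 35.3). ∠SMR = 58.5°, so MR runs at 43.0° + (180° − 58.5°) = 164° from the x-axis; with |MR| = 44.6, R = M + 44.6·(cos 164°, sin 164°) = (-5.17, 47.2). The perpendicularity gives RL at right angles to MR; with |RL| = 16.6 on the right of MR, L = R + 16.6·(0.267, 0.964) = (-0.731, 63.2). Then |SL| = |L − S| = 63.2.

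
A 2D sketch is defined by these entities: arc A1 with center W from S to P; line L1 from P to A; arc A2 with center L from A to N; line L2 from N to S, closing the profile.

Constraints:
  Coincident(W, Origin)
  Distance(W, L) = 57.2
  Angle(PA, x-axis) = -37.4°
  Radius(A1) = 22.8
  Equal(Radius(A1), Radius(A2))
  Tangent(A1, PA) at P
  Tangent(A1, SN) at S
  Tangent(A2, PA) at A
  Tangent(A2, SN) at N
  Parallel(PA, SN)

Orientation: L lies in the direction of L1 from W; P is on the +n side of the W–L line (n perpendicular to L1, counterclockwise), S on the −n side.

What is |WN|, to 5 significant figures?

61.577

The slot axis is L1's direction at -37.4°, so u = (cos -37.4°, sin -37.4°) = (0.79441, -0.60738) and n = (−sin -37.4°, cos -37.4°) = (0.60738, 0.79441). W is at the origin and L lies 57.2 along u from W, so L = 57.2·u = (45.441, -34.742). Tangency of A1 to both parallel lines with radius 22.8 puts P and S at W ± 22.8·n: P = (13.848, 18.113), S = (-13.848, -18.113). Equal radii place A and N the same way about L: A = L + 22.8·n = (59.289, -16.629), N = L − 22.8·n = (31.592, -52.855). Then |WN| = |N − W| = 61.577.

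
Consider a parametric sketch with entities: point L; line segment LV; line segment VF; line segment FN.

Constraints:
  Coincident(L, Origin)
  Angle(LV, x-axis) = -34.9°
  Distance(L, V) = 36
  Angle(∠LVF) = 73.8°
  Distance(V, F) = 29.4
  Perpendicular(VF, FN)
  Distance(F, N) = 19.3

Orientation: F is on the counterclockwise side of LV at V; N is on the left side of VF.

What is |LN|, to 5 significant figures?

24.655

L is at the origin; LV runs at -34.9° with length 36.0, so V = 36.0·(cos -34.9°, sin -34.9°) = (29.525, -20.597). ∠LVF = 73.8°, so VF runs at -34.9° + (180° − 73.8°) = 71.300° from the x-axis; with |VF| = 29.4, F = V + 29.4·(cos 71.300°, sin 71.300°) = (38.951, 7.2507). VF is perpendicular to FN; with |FN| = 19.3 on the left of VF, N = F + 19.3·(-0.94721, 0.32061) = (20.670, 13.439). Then |LN| = |N − L| = 24.655.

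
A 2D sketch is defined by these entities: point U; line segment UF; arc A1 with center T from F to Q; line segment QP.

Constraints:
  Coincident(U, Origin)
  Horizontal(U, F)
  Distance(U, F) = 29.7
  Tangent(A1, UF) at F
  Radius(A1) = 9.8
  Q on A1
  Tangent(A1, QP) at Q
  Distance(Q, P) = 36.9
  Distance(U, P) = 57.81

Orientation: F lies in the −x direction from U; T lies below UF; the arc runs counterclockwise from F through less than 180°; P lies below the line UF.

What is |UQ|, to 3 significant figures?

41.0

U is at the origin; U and F share the same y with |UF| = 29.7 and F on the −x side, so F = (-29.7, 0.00). A1 meets UF tangentially, so TF is at right angles to UF, so T = F + (0, -9.8) = (-29.7, -9.80). Since TQ ⟂ QP (tangency), |TP| = √(9.8² + 36.9²) = 38.2 regardless of where Q sits on A1. So P lies on both circle(U, 57.81) and circle(T, 38.2); the below-UF intersection is P = (-32.4, -47.9). Q is the foot of the tangent from P: Q = (-39.3, -11.6).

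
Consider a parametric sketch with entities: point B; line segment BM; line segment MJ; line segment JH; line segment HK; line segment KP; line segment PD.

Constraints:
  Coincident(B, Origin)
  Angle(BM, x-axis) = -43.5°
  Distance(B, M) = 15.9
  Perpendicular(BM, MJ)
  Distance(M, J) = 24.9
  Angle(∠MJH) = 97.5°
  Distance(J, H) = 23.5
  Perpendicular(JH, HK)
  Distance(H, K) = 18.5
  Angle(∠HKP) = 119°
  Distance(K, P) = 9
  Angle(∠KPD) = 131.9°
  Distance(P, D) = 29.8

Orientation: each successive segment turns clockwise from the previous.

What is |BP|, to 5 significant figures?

4.9903

JH is perpendicular to HK, so HK runs at 54.000°; with |HK| = 18.5, K = (-13.744, -0.22689). ∠HKP = 119.0° gives KP at -7.0000° from the x-axis; with |KP| = 9.0, P = (-4.8115, -1.3237). Then |BP| = |P − B| = 4.9903.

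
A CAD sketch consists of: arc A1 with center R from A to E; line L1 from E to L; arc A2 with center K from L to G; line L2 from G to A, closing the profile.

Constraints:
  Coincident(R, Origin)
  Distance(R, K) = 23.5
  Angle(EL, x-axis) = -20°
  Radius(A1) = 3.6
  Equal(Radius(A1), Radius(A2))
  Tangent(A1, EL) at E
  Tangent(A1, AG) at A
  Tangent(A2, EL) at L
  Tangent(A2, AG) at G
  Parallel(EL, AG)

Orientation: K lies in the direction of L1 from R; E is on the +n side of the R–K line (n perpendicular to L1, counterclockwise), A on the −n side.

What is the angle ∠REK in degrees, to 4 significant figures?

81.29°

The slot axis is L1's direction at -20.0°, so u = (cos -20.0°, sin -20.0°) = (0.9397, -0.3420) and n = (−sin -20.0°, cos -20.0°) = (0.3420, 0.9397). R is at the origin and K lies 23.5 along u from R, so K = 23.5·u = (22.08, -8.037). Tangency of A1 to both parallel lines with radius 3.6 puts E and A at R ± 3.6·n: E = (1.231, 3.383), A = (-1.231, -3.383). Then cos ∠REK = ER·EK / (|ER||EK|), giving 81.29°.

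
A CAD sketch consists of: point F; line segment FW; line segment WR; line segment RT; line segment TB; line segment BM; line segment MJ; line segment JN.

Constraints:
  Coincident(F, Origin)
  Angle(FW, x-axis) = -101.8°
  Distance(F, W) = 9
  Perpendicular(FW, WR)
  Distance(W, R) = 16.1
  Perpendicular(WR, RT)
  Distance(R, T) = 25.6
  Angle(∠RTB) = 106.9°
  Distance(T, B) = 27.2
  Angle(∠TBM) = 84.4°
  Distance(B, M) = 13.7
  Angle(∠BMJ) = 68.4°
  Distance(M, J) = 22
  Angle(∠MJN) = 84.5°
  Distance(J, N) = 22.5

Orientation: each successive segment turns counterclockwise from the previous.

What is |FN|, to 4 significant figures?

36.77

F is at the origin; FW runs at -101.8° with length 9.0, so W = (-1.840, -8.810). The perpendicularity gives WR at right angles to FW, so WR runs at -11.80°; with |WR| = 16.1, R = (13.92, -12.10). WR ⟂ RT, so RT runs at 78.20°; with |RT| = 25.6, T = (19.15, 12.96). ∠RTB = 106.9° gives TB at 151.3° from the x-axis; with |TB| = 27.2, B = (-4.704, 26.02). ∠TBM = 84.4° gives BM at -113.1° from the x-axis; with |BM| = 13.7, M = (-10.08, 13.42). ∠BMJ = 68.4° gives MJ at -1.500° from the x-axis; with |MJ| = 22.0, J = (11.91, 12.84). ∠MJN = 84.5° gives JN at 94.00° from the x-axis; with |JN| = 22.5, N = (10.34, 35.29). Then |FN| = |N − F| = 36.77.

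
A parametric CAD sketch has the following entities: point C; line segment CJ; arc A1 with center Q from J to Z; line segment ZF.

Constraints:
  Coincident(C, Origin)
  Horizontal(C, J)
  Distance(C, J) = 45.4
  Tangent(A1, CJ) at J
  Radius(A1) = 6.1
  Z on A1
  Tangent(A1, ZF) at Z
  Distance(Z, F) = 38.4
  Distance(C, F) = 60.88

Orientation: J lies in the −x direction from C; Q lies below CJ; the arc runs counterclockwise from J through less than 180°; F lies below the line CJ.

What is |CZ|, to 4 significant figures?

51.86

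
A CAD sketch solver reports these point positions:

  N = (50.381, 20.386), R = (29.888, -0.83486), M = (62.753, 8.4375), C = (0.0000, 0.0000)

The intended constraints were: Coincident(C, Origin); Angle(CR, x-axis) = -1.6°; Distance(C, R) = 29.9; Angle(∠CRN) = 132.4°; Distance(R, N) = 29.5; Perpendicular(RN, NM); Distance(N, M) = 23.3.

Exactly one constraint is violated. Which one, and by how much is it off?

Distance(N, M) = 23.3 — off by 6.10.

C = (0.00, 0.00) ✓; CR at -1.600° ✓; |CR| = 29.90 ✓; ∠CRN = 132.4° ✓; |RN| = 29.50 ✓; ∠(RN, NM) = 90.00° ✓; |NM| = 17.20 ✗.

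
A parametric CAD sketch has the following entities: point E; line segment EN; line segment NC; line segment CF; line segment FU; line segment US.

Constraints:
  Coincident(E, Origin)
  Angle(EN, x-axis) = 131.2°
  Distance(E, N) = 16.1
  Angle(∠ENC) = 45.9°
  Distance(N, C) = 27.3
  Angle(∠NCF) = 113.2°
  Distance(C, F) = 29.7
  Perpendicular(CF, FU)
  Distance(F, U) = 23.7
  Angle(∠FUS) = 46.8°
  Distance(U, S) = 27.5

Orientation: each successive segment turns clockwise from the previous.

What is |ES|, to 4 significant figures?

15.44

The perpendicularity gives FU at right angles to CF, so FU runs at -159.7°; with |FU| = 23.7, U = (4.736, -25.34). ∠FUS = 46.8° gives US at 67.10° from the x-axis; with |US| = 27.5, S = (15.44, -0.01238). Then |ES| = |S − E| = 15.44.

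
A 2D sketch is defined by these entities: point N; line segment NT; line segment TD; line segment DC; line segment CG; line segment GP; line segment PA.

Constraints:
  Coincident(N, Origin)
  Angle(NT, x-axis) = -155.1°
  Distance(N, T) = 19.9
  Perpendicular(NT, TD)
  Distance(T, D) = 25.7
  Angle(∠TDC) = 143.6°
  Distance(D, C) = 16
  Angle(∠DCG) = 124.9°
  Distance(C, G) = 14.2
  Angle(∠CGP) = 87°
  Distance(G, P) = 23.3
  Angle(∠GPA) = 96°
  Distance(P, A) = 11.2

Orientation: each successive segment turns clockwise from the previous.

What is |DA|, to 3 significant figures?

15.3

∠CGP = 87.0° gives GP at -69.6° from the x-axis; with |GP| = 23.3, P = (-4.53, 14.4). ∠GPA = 96.0° gives PA at -154° from the x-axis; with |PA| = 11.2, A = (-14.6, 9.43). Then |DA| = |A − D| = 15.3.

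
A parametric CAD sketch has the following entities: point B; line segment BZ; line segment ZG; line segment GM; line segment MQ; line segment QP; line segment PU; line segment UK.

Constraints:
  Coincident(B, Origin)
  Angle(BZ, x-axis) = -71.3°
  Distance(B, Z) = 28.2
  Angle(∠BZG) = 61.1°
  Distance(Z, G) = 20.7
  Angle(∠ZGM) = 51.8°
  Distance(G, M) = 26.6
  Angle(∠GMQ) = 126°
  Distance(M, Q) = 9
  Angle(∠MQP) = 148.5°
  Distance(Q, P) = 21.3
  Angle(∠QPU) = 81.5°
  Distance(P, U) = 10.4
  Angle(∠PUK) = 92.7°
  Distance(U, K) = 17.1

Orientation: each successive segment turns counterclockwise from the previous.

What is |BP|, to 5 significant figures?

39.459

∠GMQ = 126.0° gives MQ at -130.20° from the x-axis; with |MQ| = 9.0, Q = (-9.3383, -16.351). ∠MQP = 148.5° gives QP at -98.700° from the x-axis; with |QP| = 21.3, P = (-12.560, -37.406). Then |BP| = |P − B| = 39.459.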